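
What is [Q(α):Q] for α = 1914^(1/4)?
[Q(α):Q] = 4

α is a root of x^4 - 1914. By Eisenstein's criterion at the prime p = 2 (which divides the constant term 1914 but p^2 = 4 does not, since 1914 is squarefree), x^4 - 1914 is irreducible over Q. Hence [Q(α):Q] = 4.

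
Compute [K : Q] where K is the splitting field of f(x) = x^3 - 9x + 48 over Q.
[K : Q] = 6

By the rational root test, any rational root of the monic integer polynomial f(x) = x^3 - 9x + 48 must be an integer dividing the constant term 48, i.e. one of ±{1, 2, 3, 4, 6, 8, 12, 16, 24, 48}. Evaluating: f(1) = 40, f(-1) = 56, f(2) = 38, f(-2) = 58, f(3) = 48, f(-3) = 48, f(4) = 76, f(-4) = 20, f(6) = 210, f(-6) = -114, f(8) = 488, f(-8) = -392, f(12) = 1668, f(-12) = -1572, f(16) = 4000, f(-16) = -3904, f(24) = 13656, f(-24) = -13560, f(48) = 110208, f(-48) = -110112; none is 0, so f has no rational root and is therefore irreducible over Q (a cubic with no linear factor over a field is irreducible). For an irreducible cubic, the Galois group is A_3 or S_3 according as the discriminant disc(f) = -4a^3 - 27b^2 = -4·(-9)^3 - 27·(48)^2 = -59292 is or is not a square in Q. Here disc(f) = -59292 is not a perfect square in Q, so the Galois group of f over Q is not contained in A_3 and must be all of S_3. The splitting field has degree |S_3| = 6 over Q, so [K : Q] = 6.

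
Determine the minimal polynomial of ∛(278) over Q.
m_α(x) = x^3 - 278

α satisfies α^3 = 278, so x^3 - 278 annihilates α. By the rational root test, a rational root p/q (in lowest terms) of x^3 - 278 would satisfy p^3 = 278 q^3, forcing q = 1 and p^3 = 278; but 278 is not a perfect cube, contradiction. A monic cubic over Q with no rational root is irreducible (any nontrivial factorization would include a linear factor). Hence x^3 - 278 is the minimal polynomial of α, and in particular [Q(α):Q] = 3.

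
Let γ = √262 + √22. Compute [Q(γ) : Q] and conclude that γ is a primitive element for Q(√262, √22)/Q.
[Q(γ) : Q] = 4 (equivalently, Q(γ) = Q(√262, √22))

Obviously Q(γ) ⊆ Q(√262, √22), and [Q(√262, √22):Q] = 4 (since 262, 22 are distinct squarefree integers > 1 with 5764 not a perfect square). To show equality we compute the minimal polynomial of γ. From γ = √262 + √22: γ^2 = 262 + 2√(5764) + 22 = 284 + 2√(5764), so γ^2 - 284 = 2√(5764); squaring, (γ^2 - 284)^2 = 4·5764, i.e. γ^4 - 568γ^2 + 80656 - 23056 = 0, i.e. γ^4 - 568γ^2 + 57600 = 0. So γ is a root of x^4 - 568x^2 + 57600. This polynomial is irreducible over Q: it has no rational root (each ±√262 ± √22 is irrational), and any factorization into two quadratics over Q would force √(5764) ∈ Q (pairing opposite roots) or √262, √22 ∈ Q (other pairings), all impossible. Hence [Q(γ):Q] = 4 = [Q(√262, √22):Q], so Q(γ) = Q(√262, √22).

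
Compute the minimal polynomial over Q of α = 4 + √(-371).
m_α(x) = x^2 - 8x + 387

From α - 4 = √(-371), squaring gives (α - 4)^2 = -371, i.e. α^2 - 8α + 16 = -371, so α^2 - 8α + 387 = 0. The discriminant of x^2 - 8x + 387 is (-8)^2 - 4·(387) = 64 - 1548 = -1484, and 4·(-371) is not a perfect square in Q since -371 is squarefree and ≠ 1. Hence x^2 - 8x + 387 is irreducible over Q and is the minimal polynomial of α.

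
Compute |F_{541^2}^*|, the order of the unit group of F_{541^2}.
|F_{541^2}^*| = 292680

F_{541^2} has 541^2 = 292681 elements; its multiplicative group consists of all nonzero elements, so |F_{541^2}^*| = 292681 - 1 = 292680. (It is cyclic since any finite subgroup of the multiplicative group of a field is cyclic.)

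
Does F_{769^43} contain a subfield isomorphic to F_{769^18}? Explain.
No: F_{769^18} is not a subfield of F_{769^43}

F_{p^m} embeds in F_{p^n} iff m | n. Here 18 ∤ 43 (since 43 = 2·18 + 7 with remainder 7 ≠ 0), so F_{769^18} is not a subfield of F_{769^43}. Equivalently: if it were, the tower law would give 18 = [F_{769^18}:F_769] dividing [F_{769^43}:F_769] = 43, contradiction.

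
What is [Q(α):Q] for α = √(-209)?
[Q(α):Q] = 2

[Q(α):Q] equals the degree of the minimal polynomial of α. Here α^2 = -209 and x^2 + 209 is irreducible (d = -209 is squarefree, ≠ 1, hence not a square), so deg(m_α) = 2. Thus [Q(α):Q] = 2.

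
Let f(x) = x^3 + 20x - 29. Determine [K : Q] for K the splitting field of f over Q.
[K : Q] = 6

By the rational root test, any rational root of the monic integer polynomial f(x) = x^3 + 20x - 29 must be an integer dividing the constant term -29, i.e. one of ±{1, 29}. Evaluating: f(1) = -8, f(-1) = -50, f(29) = 24940, f(-29) = -24998; none is 0, so f has no rational root and is therefore irreducible over Q (a cubic with no linear factor over a field is irreducible). For an irreducible cubic, the Galois group is A_3 or S_3 according as the discriminant disc(f) = -4a^3 - 27b^2 = -4·(20)^3 - 27·(-29)^2 = -54707 is or is not a square in Q. Here disc(f) = -54707 is not a perfect square in Q, so the Galois group of f over Q is not contained in A_3 and must be all of S_3. The splitting field has degree |S_3| = 6 over Q, so [K : Q] = 6.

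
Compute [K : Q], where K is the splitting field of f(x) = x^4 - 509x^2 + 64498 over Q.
[K : Q] = 4

Solving the quadratic in x^2: x^2 = (509 ± √(509^2 - 4·64498))/2 = (509 ± √1089)/2 = (509 ± 33)/2, giving x^2 = 238 or x^2 = 271. So f(x) = (x^2 - 238)(x^2 - 271) and the roots of f are ±√238, ±√271. Hence the splitting field is K = Q(√238, √271). Since 238 and 271 are distinct squarefree integers > 1, their product 64498 is not a perfect square, so √271 ∉ Q(√238). By the tower law [K:Q] = [Q(√238,√271):Q(√238)] · [Q(√238):Q] = 2 · 2 = 4.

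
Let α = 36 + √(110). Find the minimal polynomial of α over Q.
m_α(x) = x^2 - 72x + 1186

From α - 36 = √(110), squaring gives (α - 36)^2 = 110, i.e. α^2 - 72α + 1296 = 110, so α^2 - 72α + 1186 = 0. The discriminant of x^2 - 72x + 1186 is (-72)^2 - 4·(1186) = 5184 - 4744 = 440, and 4·(110) is not a perfect square in Q since 110 is squarefree and ≠ 1. Hence x^2 - 72x + 1186 is irreducible over Q and is the minimal polynomial of α.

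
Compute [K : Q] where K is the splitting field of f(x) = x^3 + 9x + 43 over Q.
[K : Q] = 6

By the rational root test, any rational root of the monic integer polynomial f(x) = x^3 + 9x + 43 must be an integer dividing the constant term 43, i.e. one of ±{1, 43}. Evaluating: f(1) = 53, f(-1) = 33, f(43) = 79937, f(-43) = -79851; none is 0, so f has no rational root and is therefore irreducible over Q (a cubic with no linear factor over a field is irreducible). For an irreducible cubic, the Galois group is A_3 or S_3 according as the discriminant disc(f) = -4a^3 - 27b^2 = -4·(9)^3 - 27·(43)^2 = -52839 is or is not a square in Q. Here disc(f) = -52839 is not a perfect square in Q, so the Galois group of f over Q is not contained in A_3 and must be all of S_3. The splitting field has degree |S_3| = 6 over Q, so [K : Q] = 6.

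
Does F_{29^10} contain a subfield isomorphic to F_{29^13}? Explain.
No: F_{29^13} is not a subfield of F_{29^10}

F_{p^m} embeds in F_{p^n} iff m | n. Here 13 ∤ 10 (since 10 = 0·13 + 10 with remainder 10 ≠ 0), so F_{29^13} is not a subfield of F_{29^10}. Equivalently: if it were, the tower law would give 13 = [F_{29^13}:F_29] dividing [F_{29^10}:F_29] = 10, contradiction.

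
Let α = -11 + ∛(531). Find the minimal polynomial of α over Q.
m_α(x) = x^3 + 33x^2 + 363x + 800

Set β = α + 11 = ∛(531), so β^3 = 531. Then (α + 11)^3 - 531 = 0, i.e. α is a root of g(x) = (x + 11)^3 - 531 = x^3 + 33x^2 + 363x + 800. Since g(x) = h(x + 11) where h(x) = x^3 - 531, and h is irreducible over Q (because 531 is not a perfect cube, so h has no rational root, and a monic cubic with no rational root is irreducible), g is also irreducible (irreducibility is preserved under the substitution x → x + 11). Hence m_α(x) = x^3 + 33x^2 + 363x + 800.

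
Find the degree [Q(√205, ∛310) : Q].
[Q(√205, ∛310) : Q] = 6

Let L = Q(√205, ∛310). Since Q(√205) ⊂ L and [Q(√205):Q] = 2, the tower law gives 2 | [L:Q]. Likewise Q(∛310) ⊂ L with [Q(∛310):Q] = 3 (because 310 is not a perfect cube), so 3 | [L:Q]. As gcd(2,3) = 1, [L:Q] is divisible by 6. Conversely L is generated over Q by √205 and ∛310, so [L:Q] ≤ 2·3 = 6. Therefore [Q(√205, ∛310) : Q] = 6.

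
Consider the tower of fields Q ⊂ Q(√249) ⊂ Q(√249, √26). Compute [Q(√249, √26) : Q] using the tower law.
[Q(√249, √26) : Q] = 4

[Q(√249):Q] = 2 (min poly x^2 - 249, irreducible since 249 is squarefree > 1). For the top step, suppose √26 ∈ Q(√249), say √26 = c + d√249 with c, d ∈ Q. Squaring: 26 = c^2 + 249d^2 + 2cd√249. Since √249 ∉ Q this forces 2cd = 0. If d = 0 then √26 = c ∈ Q, contradicting 26 squarefree > 1. If c = 0 then 26 = 249d^2, so 249·26 = (249d)^2 is a perfect square in Q — but 249·26 = 6474 is not a perfect square (since 249 and 26 are distinct squarefree integers). Contradiction. Hence √26 ∉ Q(√249), so x^2 - 26 stays irreducible over Q(√249) and [Q(√249, √26) : Q(√249)] = 2. By the tower law, [Q(√249, √26) : Q] = 2 · 2 = 4.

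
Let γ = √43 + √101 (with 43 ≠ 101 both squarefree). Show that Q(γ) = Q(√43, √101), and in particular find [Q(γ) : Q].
[Q(γ) : Q] = 4 (equivalently, Q(γ) = Q(√43, √101))

Obviously Q(γ) ⊆ Q(√43, √101), and [Q(√43, √101):Q] = 4 (since 43, 101 are distinct squarefree integers > 1 with 4343 not a perfect square). To show equality we compute the minimal polynomial of γ. From γ = √43 + √101: γ^2 = 43 + 2√(4343) + 101 = 144 + 2√(4343), so γ^2 - 144 = 2√(4343); squaring, (γ^2 - 144)^2 = 4·4343, i.e. γ^4 - 288γ^2 + 20736 - 17372 = 0, i.e. γ^4 - 288γ^2 + 3364 = 0. So γ is a root of x^4 - 288x^2 + 3364. This polynomial is irreducible over Q: it has no rational root (each ±√43 ± √101 is irrational), and any factorization into two quadratics over Q would force √(4343) ∈ Q (pairing opposite roots) or √43, √101 ∈ Q (other pairings), all impossible. Hence [Q(γ):Q] = 4 = [Q(√43, √101):Q], so Q(γ) = Q(√43, √101).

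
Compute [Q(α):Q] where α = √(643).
[Q(α):Q] = 2

[Q(α):Q] equals the degree of the minimal polynomial of α. Here α^2 = 643 and x^2 - 643 is irreducible (d = 643 is squarefree, ≠ 1, hence not a square), so deg(m_α) = 2. Thus [Q(α):Q] = 2.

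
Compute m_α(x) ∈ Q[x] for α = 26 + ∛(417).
m_α(x) = x^3 - 78x^2 + 2028x - 17993

Set β = α - 26 = ∛(417), so β^3 = 417. Then (α - 26)^3 - 417 = 0, i.e. α is a root of g(x) = (x - 26)^3 - 417 = x^3 - 78x^2 + 2028x - 17993. Since g(x) = h(x - 26) where h(x) = x^3 - 417, and h is irreducible over Q (because 417 is not a perfect cube, so h has no rational root, and a monic cubic with no rational root is irreducible), g is also irreducible (irreducibility is preserved under the substitution x → x - 26). Hence m_α(x) = x^3 - 78x^2 + 2028x - 17993.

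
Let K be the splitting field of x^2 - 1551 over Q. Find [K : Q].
[K : Q] = 2

f(x) = x^2 - 1551 factors as (x - √1551)(x + √1551). The splitting field is K = Q(√1551). Since 1551 is squarefree and > 1, it is not a perfect square, so x^2 - 1551 is irreducible over Q and [Q(√1551) : Q] = 2. Hence [K : Q] = 2.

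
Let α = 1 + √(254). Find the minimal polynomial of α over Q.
m_α(x) = x^2 - 2x - 253

From α - 1 = √(254), squaring gives (α - 1)^2 = 254, i.e. α^2 - 2α + 1 = 254, so α^2 - 2α - 253 = 0. The discriminant of x^2 - 2x - 253 is (-2)^2 - 4·(-253) = 4 + 1012 = 1016, and 4·(254) is not a perfect square in Q since 254 is squarefree and ≠ 1. Hence x^2 - 2x - 253 is irreducible over Q and is the minimal polynomial of α.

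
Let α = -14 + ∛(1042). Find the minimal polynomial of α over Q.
m_α(x) = x^3 + 42x^2 + 588x + 1702

Set β = α + 14 = ∛(1042), so β^3 = 1042. Then (α + 14)^3 - 1042 = 0, i.e. α is a root of g(x) = (x + 14)^3 - 1042 = x^3 + 42x^2 + 588x + 1702. Since g(x) = h(x + 14) where h(x) = x^3 - 1042, and h is irreducible over Q (because 1042 is not a perfect cube, so h has no rational root, and a monic cubic with no rational root is irreducible), g is also irreducible (irreducibility is preserved under the substitution x → x + 14). Hence m_α(x) = x^3 + 42x^2 + 588x + 1702.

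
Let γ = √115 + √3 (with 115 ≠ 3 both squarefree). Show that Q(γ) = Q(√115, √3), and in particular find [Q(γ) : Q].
[Q(γ) : Q] = 4 (equivalently, Q(γ) = Q(√115, √3))

Obviously Q(γ) ⊆ Q(√115, √3), and [Q(√115, √3):Q] = 4 (since 115, 3 are distinct squarefree integers > 1 with 345 not a perfect square). To show equality we compute the minimal polynomial of γ. From γ = √115 + √3: γ^2 = 115 + 2√(345) + 3 = 118 + 2√(345), so γ^2 - 118 = 2√(345); squaring, (γ^2 - 118)^2 = 4·345, i.e. γ^4 - 236γ^2 + 13924 - 1380 = 0, i.e. γ^4 - 236γ^2 + 12544 = 0. So γ is a root of x^4 - 236x^2 + 12544. This polynomial is irreducible over Q: it has no rational root (each ±√115 ± √3 is irrational), and any factorization into two quadratics over Q would force √(345) ∈ Q (pairing opposite roots) or √115, √3 ∈ Q (other pairings), all impossible. Hence [Q(γ):Q] = 4 = [Q(√115, √3):Q], so Q(γ) = Q(√115, √3).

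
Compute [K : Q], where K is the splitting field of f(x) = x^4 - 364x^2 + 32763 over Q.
[K : Q] = 4

Solving the quadratic in x^2: x^2 = (364 ± √(364^2 - 4·32763))/2 = (364 ± √1444)/2 = (364 ± 38)/2, giving x^2 = 201 or x^2 = 163. So f(x) = (x^2 - 201)(x^2 - 163) and the roots of f are ±√201, ±√163. Hence the splitting field is K = Q(√201, √163). Since 201 and 163 are distinct squarefree integers > 1, their product 32763 is not a perfect square, so √163 ∉ Q(√201). By the tower law [K:Q] = [Q(√201,√163):Q(√201)] · [Q(√201):Q] = 2 · 2 = 4.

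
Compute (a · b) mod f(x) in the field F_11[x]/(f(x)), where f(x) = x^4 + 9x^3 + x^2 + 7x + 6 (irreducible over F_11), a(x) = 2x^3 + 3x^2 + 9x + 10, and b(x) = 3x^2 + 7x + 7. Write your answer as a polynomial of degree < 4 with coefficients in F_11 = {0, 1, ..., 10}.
a · b ≡ 5x^3 + 4x^2 + 6x + 3 (mod f(x))

Multiply in F_11[x]: a(x)·b(x) = (2x^3 + 3x^2 + 9x + 10)·(3x^2 + 7x + 7) = 6x^5 + x^4 + 7x^3 + 4x^2 + x + 4. This has degree ≥ 4, so divide by f(x) over F_11: 6x^5 + x^4 + 7x^3 + 4x^2 + x + 4 = (6x + 2)·(x^4 + 9x^3 + x^2 + 7x + 6) + (5x^3 + 4x^2 + 6x + 3). Hence a·b ≡ 5x^3 + 4x^2 + 6x + 3 (mod f). (F_11[x]/(f) is a field with 11^4 = 14641 elements since f is irreducible of degree 4.)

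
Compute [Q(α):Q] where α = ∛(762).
[Q(α):Q] = 3

The minimal polynomial of α is x^3 - 762, irreducible over Q since 762 is not a perfect cube (so x^3 - 762 has no rational root). Hence [Q(α):Q] = deg(m_α) = 3.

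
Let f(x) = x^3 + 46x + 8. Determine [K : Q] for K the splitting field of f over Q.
[K : Q] = 6

By the rational root test, any rational root of the monic integer polynomial f(x) = x^3 + 46x + 8 must be an integer dividing the constant term 8, i.e. one of ±{1, 2, 4, 8}. Evaluating: f(1) = 55, f(-1) = -39, f(2) = 108, f(-2) = -92, f(4) = 256, f(-4) = -240, f(8) = 888, f(-8) = -872; none is 0, so f has no rational root and is therefore irreducible over Q (a cubic with no linear factor over a field is irreducible). For an irreducible cubic, the Galois group is A_3 or S_3 according as the discriminant disc(f) = -4a^3 - 27b^2 = -4·(46)^3 - 27·(8)^2 = -391072 is or is not a square in Q. Here disc(f) = -391072 is not a perfect square in Q, so the Galois group of f over Q is not contained in A_3 and must be all of S_3. The splitting field has degree |S_3| = 6 over Q, so [K : Q] = 6.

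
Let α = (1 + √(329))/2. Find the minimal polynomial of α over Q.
m_α(x) = x^2 - x - 82

From 2α - 1 = √(329), squaring gives (2α - 1)^2 = 329, i.e. 4α^2 - 4α + 1 = 329, so α^2 - α + (1 - 329)/4 = 0. Since 329 ≡ 1 (mod 4), (1 - 329)/4 = -82 ∈ Z. The polynomial x^2 - x - 82 has discriminant 1 - 4·(-82) = 329, which is not a perfect square in Q (d = 329 is squarefree and ≠ 1), so x^2 - x - 82 is irreducible over Q. It is the minimal polynomial of α.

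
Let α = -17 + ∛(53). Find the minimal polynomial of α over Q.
m_α(x) = x^3 + 51x^2 + 867x + 4860

Set β = α + 17 = ∛(53), so β^3 = 53. Then (α + 17)^3 - 53 = 0, i.e. α is a root of g(x) = (x + 17)^3 - 53 = x^3 + 51x^2 + 867x + 4860. Since g(x) = h(x + 17) where h(x) = x^3 - 53, and h is irreducible over Q (because 53 is not a perfect cube, so h has no rational root, and a monic cubic with no rational root is irreducible), g is also irreducible (irreducibility is preserved under the substitution x → x + 17). Hence m_α(x) = x^3 + 51x^2 + 867x + 4860.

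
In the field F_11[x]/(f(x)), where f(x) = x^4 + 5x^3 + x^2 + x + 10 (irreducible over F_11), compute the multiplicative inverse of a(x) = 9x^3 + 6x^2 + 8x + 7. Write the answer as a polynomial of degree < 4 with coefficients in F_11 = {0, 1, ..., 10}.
a(x)^(-1) ≡ 9x^3 + 3x^2 + 10x + 6 (mod f(x))

Since f is irreducible over F_11, F_11[x]/(f) is a field and a(x) ≠ 0 has an inverse. Apply the extended Euclidean algorithm to f(x) and a(x) in F_11[x]: f(x) = (5x + 7)·a(x) + (7x^2 + 9x + 5);  a(x) = (6x + 1)·(7x^2 + 9x + 5) + (2x + 2);  (7x^2 + 9x + 5) = (9x + 1)·(2x + 2) + (3). The last nonzero remainder is the constant 3 = gcd(f, a) in F_11. Back-substituting through the division chain expresses 3 = s(x)·a(x) + t(x)·f(x) with s(x) ≡ 5x^3 + 9x^2 + 8x + 7 (mod f), so (5x^3 + 9x^2 + 8x + 7)·a(x) ≡ 3 (mod f). Multiplying by 3^(-1) ≡ 4 in F_11 gives a(x)^(-1) ≡ 4·(5x^3 + 9x^2 + 8x + 7) ≡ 9x^3 + 3x^2 + 10x + 6 (mod f). Check: (9x^3 + 6x^2 + 8x + 7)·(9x^3 + 3x^2 + 10x + 6) = 4x^6 + 4x^5 + 4x^4 + 3x^3 + 5x^2 + 8x + 9 ≡ 1 (mod x^4 + 5x^3 + x^2 + x + 10).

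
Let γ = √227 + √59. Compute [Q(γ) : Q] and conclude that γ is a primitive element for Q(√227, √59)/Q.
[Q(γ) : Q] = 4 (equivalently, Q(γ) = Q(√227, √59))

Obviously Q(γ) ⊆ Q(√227, √59), and [Q(√227, √59):Q] = 4 (since 227, 59 are distinct squarefree integers > 1 with 13393 not a perfect square). To show equality we compute the minimal polynomial of γ. From γ = √227 + √59: γ^2 = 227 + 2√(13393) + 59 = 286 + 2√(13393), so γ^2 - 286 = 2√(13393); squaring, (γ^2 - 286)^2 = 4·13393, i.e. γ^4 - 572γ^2 + 81796 - 53572 = 0, i.e. γ^4 - 572γ^2 + 28224 = 0. So γ is a root of x^4 - 572x^2 + 28224. This polynomial is irreducible over Q: it has no rational root (each ±√227 ± √59 is irrational), and any factorization into two quadratics over Q would force √(13393) ∈ Q (pairing opposite roots) or √227, √59 ∈ Q (other pairings), all impossible. Hence [Q(γ):Q] = 4 = [Q(√227, √59):Q], so Q(γ) = Q(√227, √59).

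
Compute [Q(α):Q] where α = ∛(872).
[Q(α):Q] = 3

The minimal polynomial of α is x^3 - 872, irreducible over Q since 872 is not a perfect cube (so x^3 - 872 has no rational root). Hence [Q(α):Q] = deg(m_α) = 3.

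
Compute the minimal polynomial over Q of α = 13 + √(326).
m_α(x) = x^2 - 26x - 157

From α - 13 = √(326), squaring gives (α - 13)^2 = 326, i.e. α^2 - 26α + 169 = 326, so α^2 - 26α - 157 = 0. The discriminant of x^2 - 26x - 157 is (-26)^2 - 4·(-157) = 676 + 628 = 1304, and 4·(326) is not a perfect square in Q since 326 is squarefree and ≠ 1. Hence x^2 - 26x - 157 is irreducible over Q and is the minimal polynomial of α.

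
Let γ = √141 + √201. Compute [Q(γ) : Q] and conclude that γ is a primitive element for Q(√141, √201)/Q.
[Q(γ) : Q] = 4 (equivalently, Q(γ) = Q(√141, √201))

Obviously Q(γ) ⊆ Q(√141, √201), and [Q(√141, √201):Q] = 4 (since 141, 201 are distinct squarefree integers > 1 with 28341 not a perfect square). To show equality we compute the minimal polynomial of γ. From γ = √141 + √201: γ^2 = 141 + 2√(28341) + 201 = 342 + 2√(28341), so γ^2 - 342 = 2√(28341); squaring, (γ^2 - 342)^2 = 4·28341, i.e. γ^4 - 684γ^2 + 116964 - 113364 = 0, i.e. γ^4 - 684γ^2 + 3600 = 0. So γ is a root of x^4 - 684x^2 + 3600. This polynomial is irreducible over Q: it has no rational root (each ±√141 ± √201 is irrational), and any factorization into two quadratics over Q would force √(28341) ∈ Q (pairing opposite roots) or √141, √201 ∈ Q (other pairings), all impossible. Hence [Q(γ):Q] = 4 = [Q(√141, √201):Q], so Q(γ) = Q(√141, √201).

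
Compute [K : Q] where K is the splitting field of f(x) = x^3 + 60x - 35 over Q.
[K : Q] = 6

By the rational root test, any rational root of the monic integer polynomial f(x) = x^3 + 60x - 35 must be an integer dividing the constant term -35, i.e. one of ±{1, 5, 7, 35}. Evaluating: f(1) = 26, f(-1) = -96, f(5) = 390, f(-5) = -460, f(7) = 728, f(-7) = -798, f(35) = 44940, f(-35) = -45010; none is 0, so f has no rational root and is therefore irreducible over Q (a cubic with no linear factor over a field is irreducible). For an irreducible cubic, the Galois group is A_3 or S_3 according as the discriminant disc(f) = -4a^3 - 27b^2 = -4·(60)^3 - 27·(-35)^2 = -897075 is or is not a square in Q. Here disc(f) = -897075 is not a perfect square in Q, so the Galois group of f over Q is not contained in A_3 and must be all of S_3. The splitting field has degree |S_3| = 6 over Q, so [K : Q] = 6.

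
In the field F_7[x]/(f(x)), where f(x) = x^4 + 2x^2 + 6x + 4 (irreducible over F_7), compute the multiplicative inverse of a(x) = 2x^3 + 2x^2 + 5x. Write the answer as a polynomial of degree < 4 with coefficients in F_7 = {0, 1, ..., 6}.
a(x)^(-1) ≡ x^3 + 3x^2 + 6x + 4 (mod f(x))

Since f is irreducible over F_7, F_7[x]/(f) is a field and a(x) ≠ 0 has an inverse. Apply the extended Euclidean algorithm to f(x) and a(x) in F_7[x]: f(x) = (4x + 3)·a(x) + (4x^2 + 5x + 4);  a(x) = (4x + 6)·(4x^2 + 5x + 4) + (x + 4);  (4x^2 + 5x + 4) = (4x + 3)·(x + 4) + (6). The last nonzero remainder is the constant 6 = gcd(f, a) in F_7. Back-substituting through the division chain expresses 6 = s(x)·a(x) + t(x)·f(x) with s(x) ≡ 6x^3 + 4x^2 + x + 3 (mod f), so (6x^3 + 4x^2 + x + 3)·a(x) ≡ 6 (mod f). Multiplying by 6^(-1) ≡ 6 in F_7 gives a(x)^(-1) ≡ 6·(6x^3 + 4x^2 + x + 3) ≡ x^3 + 3x^2 + 6x + 4 (mod f). Check: (2x^3 + 2x^2 + 5x)·(x^3 + 3x^2 + 6x + 4) = 2x^6 + x^5 + 2x^4 + 3x^2 + 6x ≡ 1 (mod x^4 + 2x^2 + 6x + 4).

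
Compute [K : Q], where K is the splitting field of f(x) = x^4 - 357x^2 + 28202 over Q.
[K : Q] = 4

Solving the quadratic in x^2: x^2 = (357 ± √(357^2 - 4·28202))/2 = (357 ± √14641)/2 = (357 ± 121)/2, giving x^2 = 118 or x^2 = 239. So f(x) = (x^2 - 118)(x^2 - 239) and the roots of f are ±√118, ±√239. Hence the splitting field is K = Q(√118, √239). Since 118 and 239 are distinct squarefree integers > 1, their product 28202 is not a perfect square, so √239 ∉ Q(√118). By the tower law [K:Q] = [Q(√118,√239):Q(√118)] · [Q(√118):Q] = 2 · 2 = 4.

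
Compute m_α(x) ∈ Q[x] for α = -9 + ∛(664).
m_α(x) = x^3 + 27x^2 + 243x + 65

Set β = α + 9 = ∛(664), so β^3 = 664. Then (α + 9)^3 - 664 = 0, i.e. α is a root of g(x) = (x + 9)^3 - 664 = x^3 + 27x^2 + 243x + 65. Since g(x) = h(x + 9) where h(x) = x^3 - 664, and h is irreducible over Q (because 664 is not a perfect cube, so h has no rational root, and a monic cubic with no rational root is irreducible), g is also irreducible (irreducibility is preserved under the substitution x → x + 9). Hence m_α(x) = x^3 + 27x^2 + 243x + 65.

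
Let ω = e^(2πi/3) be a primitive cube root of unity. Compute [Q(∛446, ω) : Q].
[Q(∛446, ω) : Q] = 6

[Q(∛446):Q] = 3 (min poly x^3 - 446, irreducible since 446 is not a perfect cube). [Q(ω):Q] = 2 (min poly x^2 + x + 1). Since Q(∛446) ⊂ R and ω ∉ R, we have ω ∉ Q(∛446), so x^2 + x + 1 remains irreducible over Q(∛446) and [Q(∛446, ω) : Q(∛446)] = 2. By the tower law, [Q(∛446, ω) : Q] = 3 · 2 = 6. (In fact Q(∛446, ω) is the splitting field of x^3 - 446 over Q.)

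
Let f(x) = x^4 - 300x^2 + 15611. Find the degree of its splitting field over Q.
[K : Q] = 4

Solving the quadratic in x^2: x^2 = (300 ± √(300^2 - 4·15611))/2 = (300 ± √27556)/2 = (300 ± 166)/2, giving x^2 = 233 or x^2 = 67. So f(x) = (x^2 - 233)(x^2 - 67) and the roots of f are ±√233, ±√67. Hence the splitting field is K = Q(√233, √67). Since 233 and 67 are distinct squarefree integers > 1, their product 15611 is not a perfect square, so √67 ∉ Q(√233). By the tower law [K:Q] = [Q(√233,√67):Q(√233)] · [Q(√233):Q] = 2 · 2 = 4.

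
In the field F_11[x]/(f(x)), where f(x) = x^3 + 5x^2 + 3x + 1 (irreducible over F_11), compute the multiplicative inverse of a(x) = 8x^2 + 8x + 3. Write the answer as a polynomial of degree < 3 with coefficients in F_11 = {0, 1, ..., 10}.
a(x)^(-1) ≡ 3x + 1 (mod f(x))

Since f is irreducible over F_11, F_11[x]/(f) is a field and a(x) ≠ 0 has an inverse. Apply the extended Euclidean algorithm to f(x) and a(x) in F_11[x]: f(x) = (7x + 6)·a(x) + (5). The last nonzero remainder is the constant 5 = gcd(f, a) in F_11. Back-substituting through the division chain expresses 5 = s(x)·a(x) + t(x)·f(x) with s(x) ≡ 4x + 5 (mod f), so (4x + 5)·a(x) ≡ 5 (mod f). Multiplying by 5^(-1) ≡ 9 in F_11 gives a(x)^(-1) ≡ 9·(4x + 5) ≡ 3x + 1 (mod f). Check: (8x^2 + 8x + 3)·(3x + 1) = 2x^3 + 10x^2 + 6x + 3 ≡ 1 (mod x^3 + 5x^2 + 3x + 1).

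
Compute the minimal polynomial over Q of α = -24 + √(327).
m_α(x) = x^2 + 48x + 249

From α + 24 = √(327), squaring gives (α + 24)^2 = 327, i.e. α^2 + 48α + 576 = 327, so α^2 + 48α + 249 = 0. The discriminant of x^2 + 48x + 249 is (48)^2 - 4·(249) = 2304 - 996 = 1308, and 4·(327) is not a perfect square in Q since 327 is squarefree and ≠ 1. Hence x^2 + 48x + 249 is irreducible over Q and is the minimal polynomial of α.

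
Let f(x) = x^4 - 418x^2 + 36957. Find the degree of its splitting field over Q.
[K : Q] = 4

Solving the quadratic in x^2: x^2 = (418 ± √(418^2 - 4·36957))/2 = (418 ± √26896)/2 = (418 ± 164)/2, giving x^2 = 127 or x^2 = 291. So f(x) = (x^2 - 127)(x^2 - 291) and the roots of f are ±√127, ±√291. Hence the splitting field is K = Q(√127, √291). Since 127 and 291 are distinct squarefree integers > 1, their product 36957 is not a perfect square, so √291 ∉ Q(√127). By the tower law [K:Q] = [Q(√127,√291):Q(√127)] · [Q(√127):Q] = 2 · 2 = 4.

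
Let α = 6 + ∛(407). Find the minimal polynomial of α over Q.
m_α(x) = x^3 - 18x^2 + 108x - 623

Set β = α - 6 = ∛(407), so β^3 = 407. Then (α - 6)^3 - 407 = 0, i.e. α is a root of g(x) = (x - 6)^3 - 407 = x^3 - 18x^2 + 108x - 623. Since g(x) = h(x - 6) where h(x) = x^3 - 407, and h is irreducible over Q (because 407 is not a perfect cube, so h has no rational root, and a monic cubic with no rational root is irreducible), g is also irreducible (irreducibility is preserved under the substitution x → x - 6). Hence m_α(x) = x^3 - 18x^2 + 108x - 623.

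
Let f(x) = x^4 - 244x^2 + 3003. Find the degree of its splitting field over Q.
[K : Q] = 4

Solving the quadratic in x^2: x^2 = (244 ± √(244^2 - 4·3003))/2 = (244 ± √47524)/2 = (244 ± 218)/2, giving x^2 = 231 or x^2 = 13. So f(x) = (x^2 - 231)(x^2 - 13) and the roots of f are ±√231, ±√13. Hence the splitting field is K = Q(√231, √13). Since 231 and 13 are distinct squarefree integers > 1, their product 3003 is not a perfect square, so √13 ∉ Q(√231). By the tower law [K:Q] = [Q(√231,√13):Q(√231)] · [Q(√231):Q] = 2 · 2 = 4.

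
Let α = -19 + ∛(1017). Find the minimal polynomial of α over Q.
m_α(x) = x^3 + 57x^2 + 1083x + 5842

Set β = α + 19 = ∛(1017), so β^3 = 1017. Then (α + 19)^3 - 1017 = 0, i.e. α is a root of g(x) = (x + 19)^3 - 1017 = x^3 + 57x^2 + 1083x + 5842. Since g(x) = h(x + 19) where h(x) = x^3 - 1017, and h is irreducible over Q (because 1017 is not a perfect cube, so h has no rational root, and a monic cubic with no rational root is irreducible), g is also irreducible (irreducibility is preserved under the substitution x → x + 19). Hence m_α(x) = x^3 + 57x^2 + 1083x + 5842.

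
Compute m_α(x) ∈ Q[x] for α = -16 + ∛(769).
m_α(x) = x^3 + 48x^2 + 768x + 3327

Set β = α + 16 = ∛(769), so β^3 = 769. Then (α + 16)^3 - 769 = 0, i.e. α is a root of g(x) = (x + 16)^3 - 769 = x^3 + 48x^2 + 768x + 3327. Since g(x) = h(x + 16) where h(x) = x^3 - 769, and h is irreducible over Q (because 769 is not a perfect cube, so h has no rational root, and a monic cubic with no rational root is irreducible), g is also irreducible (irreducibility is preserved under the substitution x → x + 16). Hence m_α(x) = x^3 + 48x^2 + 768x + 3327.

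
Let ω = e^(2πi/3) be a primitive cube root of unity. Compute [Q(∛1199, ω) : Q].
[Q(∛1199, ω) : Q] = 6

[Q(∛1199):Q] = 3 (min poly x^3 - 1199, irreducible since 1199 is not a perfect cube). [Q(ω):Q] = 2 (min poly x^2 + x + 1). Since Q(∛1199) ⊂ R and ω ∉ R, we have ω ∉ Q(∛1199), so x^2 + x + 1 remains irreducible over Q(∛1199) and [Q(∛1199, ω) : Q(∛1199)] = 2. By the tower law, [Q(∛1199, ω) : Q] = 3 · 2 = 6. (In fact Q(∛1199, ω) is the splitting field of x^3 - 1199 over Q.)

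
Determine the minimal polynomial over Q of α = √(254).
m_α(x) = x^2 - 254

α satisfies α^2 - 254 = 0, so x^2 - 254 annihilates α. Since d = 254 is squarefree and ≠ 1, it is not a perfect square in Q, so x^2 - 254 has no rational root and is therefore irreducible over Q (a degree-2 polynomial over a field is irreducible iff it has no root). Hence m_α(x) = x^2 - 254.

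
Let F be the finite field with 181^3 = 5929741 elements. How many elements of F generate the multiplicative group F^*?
There are φ(5929740) = 1550016 primitive elements

F_q^* is cyclic of order q - 1 = 5929740. A cyclic group of order m has exactly φ(m) generators. Here m = 5929740 = 2^2 · 3^3 · 5 · 79 · 139, so the number of primitive elements is φ(5929740) = 1550016.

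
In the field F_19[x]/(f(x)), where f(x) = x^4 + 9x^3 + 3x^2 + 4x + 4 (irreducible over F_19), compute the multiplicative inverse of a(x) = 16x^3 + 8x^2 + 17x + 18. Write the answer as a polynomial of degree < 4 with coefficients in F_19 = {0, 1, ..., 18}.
a(x)^(-1) ≡ 8x^3 + 12x^2 + 5x + 8 (mod f(x))

Since f is irreducible over F_19, F_19[x]/(f) is a field and a(x) ≠ 0 has an inverse. Apply the extended Euclidean algorithm to f(x) and a(x) in F_19[x]: f(x) = (6x + 13)·a(x) + (6x^2 + 17x + 17);  a(x) = (9x + 17)·(6x^2 + 17x + 17) + (12x + 14);  (6x^2 + 17x + 17) = (10x + 4)·(12x + 14) + (18). The last nonzero remainder is the constant 18 = gcd(f, a) in F_19. Back-substituting through the division chain expresses 18 = s(x)·a(x) + t(x)·f(x) with s(x) ≡ 11x^3 + 7x^2 + 14x + 11 (mod f), so (11x^3 + 7x^2 + 14x + 11)·a(x) ≡ 18 (mod f). Multiplying by 18^(-1) ≡ 18 in F_19 gives a(x)^(-1) ≡ 18·(11x^3 + 7x^2 + 14x + 11) ≡ 8x^3 + 12x^2 + 5x + 8 (mod f). Check: (16x^3 + 8x^2 + 17x + 18)·(8x^3 + 12x^2 + 5x + 8) = 14x^6 + 9x^5 + 8x^4 + 3x^3 + 4x^2 + 17x + 11 ≡ 1 (mod x^4 + 9x^3 + 3x^2 + 4x + 4).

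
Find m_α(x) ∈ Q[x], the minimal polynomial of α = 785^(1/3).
m_α(x) = x^3 - 785

α satisfies α^3 = 785, so x^3 - 785 annihilates α. By the rational root test, a rational root p/q (in lowest terms) of x^3 - 785 would satisfy p^3 = 785 q^3, forcing q = 1 and p^3 = 785; but 785 is not a perfect cube, contradiction. A monic cubic over Q with no rational root is irreducible (any nontrivial factorization would include a linear factor). Hence x^3 - 785 is the minimal polynomial of α, and in particular [Q(α):Q] = 3.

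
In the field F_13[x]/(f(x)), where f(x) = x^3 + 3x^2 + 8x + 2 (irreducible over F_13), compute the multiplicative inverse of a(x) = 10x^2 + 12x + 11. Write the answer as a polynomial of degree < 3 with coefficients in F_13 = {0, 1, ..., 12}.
a(x)^(-1) ≡ 9x^2 + 11x + 6 (mod f(x))

Since f is irreducible over F_13, F_13[x]/(f) is a field and a(x) ≠ 0 has an inverse. Apply the extended Euclidean algorithm to f(x) and a(x) in F_13[x]: f(x) = (4x + 2)·a(x) + (5x + 6);  a(x) = (2x)·(5x + 6) + (11). The last nonzero remainder is the constant 11 = gcd(f, a) in F_13. Back-substituting through the division chain expresses 11 = s(x)·a(x) + t(x)·f(x) with s(x) ≡ 8x^2 + 4x + 1 (mod f), so (8x^2 + 4x + 1)·a(x) ≡ 11 (mod f). Multiplying by 11^(-1) ≡ 6 in F_13 gives a(x)^(-1) ≡ 6·(8x^2 + 4x + 1) ≡ 9x^2 + 11x + 6 (mod f). Check: (10x^2 + 12x + 11)·(9x^2 + 11x + 6) = 12x^4 + 10x^3 + 5x^2 + 11x + 1 ≡ 1 (mod x^3 + 3x^2 + 8x + 2).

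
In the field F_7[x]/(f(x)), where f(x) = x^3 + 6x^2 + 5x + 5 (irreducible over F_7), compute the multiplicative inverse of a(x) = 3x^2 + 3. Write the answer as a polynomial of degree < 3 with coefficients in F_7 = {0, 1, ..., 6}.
a(x)^(-1) ≡ 2x^2 + 2x + 4 (mod f(x))

Since f is irreducible over F_7, F_7[x]/(f) is a field and a(x) ≠ 0 has an inverse. Apply the extended Euclidean algorithm to f(x) and a(x) in F_7[x]: f(x) = (5x + 2)·a(x) + (4x + 6);  a(x) = (6x + 5)·(4x + 6) + (1). The last nonzero remainder is the constant 1 = gcd(f, a) in F_7. Back-substituting through the division chain expresses 1 = s(x)·a(x) + t(x)·f(x) with s(x) ≡ 2x^2 + 2x + 4 (mod f), so a(x)^(-1) ≡ s(x) = 2x^2 + 2x + 4 (mod f). Check: (3x^2 + 3)·(2x^2 + 2x + 4) = 6x^4 + 6x^3 + 4x^2 + 6x + 5 ≡ 1 (mod x^3 + 6x^2 + 5x + 5).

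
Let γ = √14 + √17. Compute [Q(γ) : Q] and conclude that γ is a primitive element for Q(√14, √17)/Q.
[Q(γ) : Q] = 4 (equivalently, Q(γ) = Q(√14, √17))

Obviously Q(γ) ⊆ Q(√14, √17), and [Q(√14, √17):Q] = 4 (since 14, 17 are distinct squarefree integers > 1 with 238 not a perfect square). To show equality we compute the minimal polynomial of γ. From γ = √14 + √17: γ^2 = 14 + 2√(238) + 17 = 31 + 2√(238), so γ^2 - 31 = 2√(238); squaring, (γ^2 - 31)^2 = 4·238, i.e. γ^4 - 62γ^2 + 961 - 952 = 0, i.e. γ^4 - 62γ^2 + 9 = 0. So γ is a root of x^4 - 62x^2 + 9. This polynomial is irreducible over Q: it has no rational root (each ±√14 ± √17 is irrational), and any factorization into two quadratics over Q would force √(238) ∈ Q (pairing opposite roots) or √14, √17 ∈ Q (other pairings), all impossible. Hence [Q(γ):Q] = 4 = [Q(√14, √17):Q], so Q(γ) = Q(√14, √17).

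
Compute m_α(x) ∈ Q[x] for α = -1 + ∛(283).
m_α(x) = x^3 + 3x^2 + 3x - 282

Set β = α + 1 = ∛(283), so β^3 = 283. Then (α + 1)^3 - 283 = 0, i.e. α is a root of g(x) = (x + 1)^3 - 283 = x^3 + 3x^2 + 3x - 282. Since g(x) = h(x + 1) where h(x) = x^3 - 283, and h is irreducible over Q (because 283 is not a perfect cube, so h has no rational root, and a monic cubic with no rational root is irreducible), g is also irreducible (irreducibility is preserved under the substitution x → x + 1). Hence m_α(x) = x^3 + 3x^2 + 3x - 282.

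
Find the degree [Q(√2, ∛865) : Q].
[Q(√2, ∛865) : Q] = 6

Let L = Q(√2, ∛865). Since Q(√2) ⊂ L and [Q(√2):Q] = 2, the tower law gives 2 | [L:Q]. Likewise Q(∛865) ⊂ L with [Q(∛865):Q] = 3 (because 865 is not a perfect cube), so 3 | [L:Q]. As gcd(2,3) = 1, [L:Q] is divisible by 6. Conversely L is generated over Q by √2 and ∛865, so [L:Q] ≤ 2·3 = 6. Therefore [Q(√2, ∛865) : Q] = 6.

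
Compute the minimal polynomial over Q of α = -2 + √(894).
m_α(x) = x^2 + 4x - 890

From α + 2 = √(894), squaring gives (α + 2)^2 = 894, i.e. α^2 + 4α + 4 = 894, so α^2 + 4α - 890 = 0. The discriminant of x^2 + 4x - 890 is (4)^2 - 4·(-890) = 16 + 3560 = 3576, and 4·(894) is not a perfect square in Q since 894 is squarefree and ≠ 1. Hence x^2 + 4x - 890 is irreducible over Q and is the minimal polynomial of α.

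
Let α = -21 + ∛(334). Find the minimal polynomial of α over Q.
m_α(x) = x^3 + 63x^2 + 1323x + 8927

Set β = α + 21 = ∛(334), so β^3 = 334. Then (α + 21)^3 - 334 = 0, i.e. α is a root of g(x) = (x + 21)^3 - 334 = x^3 + 63x^2 + 1323x + 8927. Since g(x) = h(x + 21) where h(x) = x^3 - 334, and h is irreducible over Q (because 334 is not a perfect cube, so h has no rational root, and a monic cubic with no rational root is irreducible), g is also irreducible (irreducibility is preserved under the substitution x → x + 21). Hence m_α(x) = x^3 + 63x^2 + 1323x + 8927.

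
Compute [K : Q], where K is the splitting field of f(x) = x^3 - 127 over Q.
[K : Q] = 6

The roots of x^3 - 127 are ∛127, ω∛127, ω^2∛127 where ω = e^(2πi/3) is a primitive cube root of unity, so K = Q(∛127, ω). Now [Q(∛127):Q] = 3 (since 127 is not a perfect cube, x^3 - 127 is irreducible) and [Q(ω):Q] = 2. Both 2 and 3 divide [K:Q], and [K:Q] ≤ 3·2 = 6, so [K:Q] = 6. (Equivalently: Q(∛127) ⊂ R but ω ∉ R, so [K : Q(∛127)] = 2.)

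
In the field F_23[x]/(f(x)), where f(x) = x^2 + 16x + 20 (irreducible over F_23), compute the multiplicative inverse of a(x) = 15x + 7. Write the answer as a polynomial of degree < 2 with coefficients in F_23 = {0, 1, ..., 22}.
a(x)^(-1) ≡ 14x + 12 (mod f(x))

Since f is irreducible over F_23, F_23[x]/(f) is a field and a(x) ≠ 0 has an inverse. Apply the extended Euclidean algorithm to f(x) and a(x) in F_23[x]: f(x) = (20x + 4)·a(x) + (15). The last nonzero remainder is the constant 15 = gcd(f, a) in F_23. Back-substituting through the division chain expresses 15 = s(x)·a(x) + t(x)·f(x) with s(x) ≡ 3x + 19 (mod f), so (3x + 19)·a(x) ≡ 15 (mod f). Multiplying by 15^(-1) ≡ 20 in F_23 gives a(x)^(-1) ≡ 20·(3x + 19) ≡ 14x + 12 (mod f). Check: (15x + 7)·(14x + 12) = 3x^2 + 2x + 15 ≡ 1 (mod x^2 + 16x + 20).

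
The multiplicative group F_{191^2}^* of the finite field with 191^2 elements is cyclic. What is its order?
|F_{191^2}^*| = 36480

F_{191^2} has 191^2 = 36481 elements; its multiplicative group consists of all nonzero elements, so |F_{191^2}^*| = 36481 - 1 = 36480. (It is cyclic since any finite subgroup of the multiplicative group of a field is cyclic.)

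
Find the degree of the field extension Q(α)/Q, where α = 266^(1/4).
[Q(α):Q] = 4

α is a root of x^4 - 266. By Eisenstein's criterion at the prime p = 2 (which divides the constant term 266 but p^2 = 4 does not, since 266 is squarefree), x^4 - 266 is irreducible over Q. Hence [Q(α):Q] = 4.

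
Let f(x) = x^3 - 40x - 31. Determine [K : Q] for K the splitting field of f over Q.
[K : Q] = 6

By the rational root test, any rational root of the monic integer polynomial f(x) = x^3 - 40x - 31 must be an integer dividing the constant term -31, i.e. one of ±{1, 31}. Evaluating: f(1) = -70, f(-1) = 8, f(31) = 28520, f(-31) = -28582; none is 0, so f has no rational root and is therefore irreducible over Q (a cubic with no linear factor over a field is irreducible). For an irreducible cubic, the Galois group is A_3 or S_3 according as the discriminant disc(f) = -4a^3 - 27b^2 = -4·(-40)^3 - 27·(-31)^2 = 230053 is or is not a square in Q. Here disc(f) = 230053 is not a perfect square in Q, so the Galois group of f over Q is not contained in A_3 and must be all of S_3. The splitting field has degree |S_3| = 6 over Q, so [K : Q] = 6.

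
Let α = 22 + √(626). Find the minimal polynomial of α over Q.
m_α(x) = x^2 - 44x - 142

From α - 22 = √(626), squaring gives (α - 22)^2 = 626, i.e. α^2 - 44α + 484 = 626, so α^2 - 44α - 142 = 0. The discriminant of x^2 - 44x - 142 is (-44)^2 - 4·(-142) = 1936 + 568 = 2504, and 4·(626) is not a perfect square in Q since 626 is squarefree and ≠ 1. Hence x^2 - 44x - 142 is irreducible over Q and is the minimal polynomial of α.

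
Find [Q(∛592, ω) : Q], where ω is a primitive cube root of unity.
[Q(∛592, ω) : Q] = 6

[Q(∛592):Q] = 3 (min poly x^3 - 592, irreducible since 592 is not a perfect cube). [Q(ω):Q] = 2 (min poly x^2 + x + 1). Since Q(∛592) ⊂ R and ω ∉ R, we have ω ∉ Q(∛592), so x^2 + x + 1 remains irreducible over Q(∛592) and [Q(∛592, ω) : Q(∛592)] = 2. By the tower law, [Q(∛592, ω) : Q] = 3 · 2 = 6. (In fact Q(∛592, ω) is the splitting field of x^3 - 592 over Q.)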